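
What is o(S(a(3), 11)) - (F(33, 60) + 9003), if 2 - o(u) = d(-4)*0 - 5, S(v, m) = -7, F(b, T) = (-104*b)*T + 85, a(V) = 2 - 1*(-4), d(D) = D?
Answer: 196839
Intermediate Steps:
a(V) = 6 (a(V) = 2 + 4 = 6)
F(b, T) = 85 - 104*T*b (F(b, T) = -104*T*b + 85 = 85 - 104*T*b)
o(u) = 7 (o(u) = 2 - (-4*0 - 5) = 2 - (0 - 5) = 2 - 1*(-5) = 2 + 5 = 7)
o(S(a(3), 11)) - (F(33, 60) + 9003) = 7 - ((85 - 104*60*33) + 9003) = 7 - ((85 - 205920) + 9003) = 7 - (-205835 + 9003) = 7 - 1*(-196832) = 7 + 196832 = 196839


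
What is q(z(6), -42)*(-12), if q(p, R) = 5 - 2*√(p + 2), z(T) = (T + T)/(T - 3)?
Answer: -60 + 24*√6 ≈ -1.2122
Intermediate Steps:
z(T) = 2*T/(-3 + T) (z(T) = (2*T)/(-3 + T) = 2*T/(-3 + T))
q(p, R) = 5 - 2*√(2 + p)
q(z(6), -42)*(-12) = (5 - 2*√(2 + 2*6/(-3 + 6)))*(-12) = (5 - 2*√(2 + 2*6/3))*(-12) = (5 - 2*√(2 + 2*6*(⅓)))*(-12) = (5 - 2*√(2 + 4))*(-12) = (5 - 2*√6)*(-12) = -60 + 24*√6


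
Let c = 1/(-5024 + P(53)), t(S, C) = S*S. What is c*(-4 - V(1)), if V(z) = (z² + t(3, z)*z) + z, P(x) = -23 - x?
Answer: 1/340 ≈ 0.0029412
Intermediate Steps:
t(S, C) = S²
V(z) = z² + 10*z (V(z) = (z² + 3²*z) + z = (z² + 9*z) + z = z² + 10*z)
c = -1/5100 (c = 1/(-5024 + (-23 - 1*53)) = 1/(-5024 + (-23 - 53)) = 1/(-5024 - 76) = 1/(-5100) = -1/5100 ≈ -0.00019608)
c*(-4 - V(1)) = -(-4 - (10 + 1))/5100 = -(-4 - 11)/5100 = -1/5100*(-15) = 1/340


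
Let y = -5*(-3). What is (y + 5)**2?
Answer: 400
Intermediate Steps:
y = 15
(y + 5)**2 = (15 + 5)**2 = 20**2 = 400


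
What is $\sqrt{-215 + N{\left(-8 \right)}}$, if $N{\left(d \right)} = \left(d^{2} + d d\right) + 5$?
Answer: $i \sqrt{82} \approx 9.0554 i$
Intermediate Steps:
$N{\left(d \right)} = 5 + 2 d^{2}$ ($N{\left(d \right)} = \left(d^{2} + d^{2}\right) + 5 = 2 d^{2} + 5 = 5 + 2 d^{2}$)
$\sqrt{-215 + N{\left(-8 \right)}} = \sqrt{-215 + \left(5 + 2 \left(-8\right)^{2}\right)} = \sqrt{-215 + \left(5 + 2 \cdot 64\right)} = \sqrt{-215 + \left(5 + 128\right)} = \sqrt{-215 + 133} = \sqrt{-82} = i \sqrt{82}$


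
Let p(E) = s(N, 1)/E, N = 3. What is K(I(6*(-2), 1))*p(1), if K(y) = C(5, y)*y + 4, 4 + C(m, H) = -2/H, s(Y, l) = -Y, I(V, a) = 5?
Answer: 54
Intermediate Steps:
C(m, H) = -4 - 2/H
K(y) = 4 + y*(-4 - 2/y) (K(y) = (-4 - 2/y)*y + 4 = y*(-4 - 2/y) + 4 = 4 + y*(-4 - 2/y))
p(E) = -3/E (p(E) = (-1*3)/E = -3/E)
K(I(6*(-2), 1))*p(1) = (2 - 4*5)*(-3/1) = (2 - 20)*(-3*1) = -18*(-3) = 54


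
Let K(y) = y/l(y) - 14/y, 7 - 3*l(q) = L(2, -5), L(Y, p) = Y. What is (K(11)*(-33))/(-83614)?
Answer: 879/418070 ≈ 0.0021025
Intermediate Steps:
l(q) = 5/3 (l(q) = 7/3 - ⅓*2 = 7/3 - ⅔ = 5/3)
K(y) = -14/y + 3*y/5 (K(y) = y/(5/3) - 14/y = y*(⅗) - 14/y = 3*y/5 - 14/y = -14/y + 3*y/5)
(K(11)*(-33))/(-83614) = ((-14/11 + (⅗)*11)*(-33))/(-83614) = ((-14*1/11 + 33/5)*(-33))*(-1/83614) = ((-14/11 + 33/5)*(-33))*(-1/83614) = ((293/55)*(-33))*(-1/83614) = -879/5*(-1/83614) = 879/418070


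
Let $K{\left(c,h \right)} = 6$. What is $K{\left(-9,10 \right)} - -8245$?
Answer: $8251$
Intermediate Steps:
$K{\left(-9,10 \right)} - -8245 = 6 - -8245 = 6 + 8245 = 8251$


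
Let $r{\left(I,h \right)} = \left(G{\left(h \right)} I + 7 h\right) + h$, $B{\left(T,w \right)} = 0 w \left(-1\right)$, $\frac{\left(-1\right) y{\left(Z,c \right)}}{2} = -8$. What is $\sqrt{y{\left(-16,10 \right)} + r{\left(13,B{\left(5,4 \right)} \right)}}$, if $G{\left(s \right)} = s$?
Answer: $4$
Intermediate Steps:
$y{\left(Z,c \right)} = 16$ ($y{\left(Z,c \right)} = \left(-2\right) \left(-8\right) = 16$)
$B{\left(T,w \right)} = 0$ ($B{\left(T,w \right)} = 0 \left(-1\right) = 0$)
$r{\left(I,h \right)} = 8 h + I h$ ($r{\left(I,h \right)} = \left(h I + 7 h\right) + h = \left(I h + 7 h\right) + h = \left(7 h + I h\right) + h = 8 h + I h$)
$\sqrt{y{\left(-16,10 \right)} + r{\left(13,B{\left(5,4 \right)} \right)}} = \sqrt{16 + 0 \left(8 + 13\right)} = \sqrt{16 + 0 \cdot 21} = \sqrt{16 + 0} = \sqrt{16} = 4$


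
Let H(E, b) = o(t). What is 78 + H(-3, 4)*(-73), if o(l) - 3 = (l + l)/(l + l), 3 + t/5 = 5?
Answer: -214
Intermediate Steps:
t = 10 (t = -15 + 5*5 = -15 + 25 = 10)
o(l) = 4 (o(l) = 3 + (l + l)/(l + l) = 3 + (2*l)/((2*l)) = 3 + (2*l)*(1/(2*l)) = 3 + 1 = 4)
H(E, b) = 4
78 + H(-3, 4)*(-73) = 78 + 4*(-73) = 78 - 292 = -214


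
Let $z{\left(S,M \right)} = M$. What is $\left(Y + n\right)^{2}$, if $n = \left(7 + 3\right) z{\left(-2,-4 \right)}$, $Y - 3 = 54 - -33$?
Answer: $2500$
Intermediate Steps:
$Y = 90$ ($Y = 3 + \left(54 - -33\right) = 3 + \left(54 + 33\right) = 3 + 87 = 90$)
$n = -40$ ($n = \left(7 + 3\right) \left(-4\right) = 10 \left(-4\right) = -40$)
$\left(Y + n\right)^{2} = \left(90 - 40\right)^{2} = 50^{2} = 2500$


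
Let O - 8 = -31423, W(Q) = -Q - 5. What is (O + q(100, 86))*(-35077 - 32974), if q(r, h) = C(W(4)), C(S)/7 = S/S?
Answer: 2137345808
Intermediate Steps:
W(Q) = -5 - Q
C(S) = 7 (C(S) = 7*(S/S) = 7*1 = 7)
q(r, h) = 7
O = -31415 (O = 8 - 31423 = -31415)
(O + q(100, 86))*(-35077 - 32974) = (-31415 + 7)*(-35077 - 32974) = -31408*(-68051) = 2137345808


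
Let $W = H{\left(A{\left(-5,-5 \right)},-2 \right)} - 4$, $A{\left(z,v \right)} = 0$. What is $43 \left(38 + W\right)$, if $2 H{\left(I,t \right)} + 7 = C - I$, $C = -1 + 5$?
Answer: $\frac{2795}{2} \approx 1397.5$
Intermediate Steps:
$C = 4$
$H{\left(I,t \right)} = - \frac{3}{2} - \frac{I}{2}$ ($H{\left(I,t \right)} = - \frac{7}{2} + \frac{4 - I}{2} = - \frac{7}{2} - \left(-2 + \frac{I}{2}\right) = - \frac{3}{2} - \frac{I}{2}$)
$W = - \frac{11}{2}$ ($W = \left(- \frac{3}{2} - 0\right) - 4 = \left(- \frac{3}{2} + 0\right) - 4 = - \frac{3}{2} - 4 = - \frac{11}{2} \approx -5.5$)
$43 \left(38 + W\right) = 43 \left(38 - \frac{11}{2}\right) = 43 \cdot \frac{65}{2} = \frac{2795}{2}$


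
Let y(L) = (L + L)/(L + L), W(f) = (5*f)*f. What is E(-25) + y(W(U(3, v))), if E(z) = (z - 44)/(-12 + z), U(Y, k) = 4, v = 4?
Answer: 106/37 ≈ 2.8649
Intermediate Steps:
W(f) = 5*f²
E(z) = (-44 + z)/(-12 + z)
y(L) = 1 (y(L) = (2*L)/((2*L)) = (2*L)*(1/(2*L)) = 1)
E(-25) + y(W(U(3, v))) = (-44 - 25)/(-12 - 25) + 1 = -69/(-37) + 1 = -1/37*(-69) + 1 = 69/37 + 1 = 106/37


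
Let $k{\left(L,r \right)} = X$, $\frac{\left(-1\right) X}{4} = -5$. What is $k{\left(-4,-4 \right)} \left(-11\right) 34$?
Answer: $-7480$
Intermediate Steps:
$X = 20$ ($X = \left(-4\right) \left(-5\right) = 20$)
$k{\left(L,r \right)} = 20$
$k{\left(-4,-4 \right)} \left(-11\right) 34 = 20 \left(-11\right) 34 = \left(-220\right) 34 = -7480$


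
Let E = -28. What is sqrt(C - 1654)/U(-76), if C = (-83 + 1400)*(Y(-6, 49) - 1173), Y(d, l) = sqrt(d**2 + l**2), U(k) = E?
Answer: -I*sqrt(1546495 - 1317*sqrt(2437))/28 ≈ -43.47*I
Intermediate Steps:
U(k) = -28
C = -1544841 + 1317*sqrt(2437) (C = (-83 + 1400)*(sqrt((-6)**2 + 49**2) - 1173) = 1317*(sqrt(36 + 2401) - 1173) = 1317*(sqrt(2437) - 1173) = 1317*(-1173 + sqrt(2437)) = -1544841 + 1317*sqrt(2437) ≈ -1.4798e+6)
sqrt(C - 1654)/U(-76) = sqrt((-1544841 + 1317*sqrt(2437)) - 1654)/(-28) = sqrt(-1546495 + 1317*sqrt(2437))*(-1/28) = -sqrt(-1546495 + 1317*sqrt(2437))/28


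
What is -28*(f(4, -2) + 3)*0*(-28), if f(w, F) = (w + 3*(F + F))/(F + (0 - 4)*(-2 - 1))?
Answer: 0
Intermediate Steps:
f(w, F) = (w + 6*F)/(12 + F) (f(w, F) = (w + 3*(2*F))/(F - 4*(-3)) = (w + 6*F)/(F + 12) = (w + 6*F)/(12 + F))
-28*(f(4, -2) + 3)*0*(-28) = -28*((4 + 6*(-2))/(12 - 2) + 3)*0*(-28) = -28*((4 - 12)/10 + 3)*0*(-28) = -28*((1/10)*(-8) + 3)*0*(-28) = -28*(-4/5 + 3)*0*(-28) = -308*0/5*(-28) = -28*0*(-28) = 0*(-28) = 0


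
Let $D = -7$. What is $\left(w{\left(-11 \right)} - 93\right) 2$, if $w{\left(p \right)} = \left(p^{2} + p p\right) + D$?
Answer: $284$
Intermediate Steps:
$w{\left(p \right)} = -7 + 2 p^{2}$ ($w{\left(p \right)} = \left(p^{2} + p p\right) - 7 = \left(p^{2} + p^{2}\right) - 7 = 2 p^{2} - 7 = -7 + 2 p^{2}$)
$\left(w{\left(-11 \right)} - 93\right) 2 = \left(\left(-7 + 2 \left(-11\right)^{2}\right) - 93\right) 2 = \left(\left(-7 + 2 \cdot 121\right) - 93\right) 2 = \left(\left(-7 + 242\right) - 93\right) 2 = \left(235 - 93\right) 2 = 142 \cdot 2 = 284$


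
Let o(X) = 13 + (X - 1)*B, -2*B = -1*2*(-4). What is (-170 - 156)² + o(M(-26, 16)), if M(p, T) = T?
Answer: 106229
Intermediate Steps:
B = -4 (B = -(-1*2)*(-4)/2 = -(-1)*(-4) = -½*8 = -4)
o(X) = 17 - 4*X (o(X) = 13 + (X - 1)*(-4) = 13 + (-1 + X)*(-4) = 13 + (4 - 4*X) = 17 - 4*X)
(-170 - 156)² + o(M(-26, 16)) = (-170 - 156)² + (17 - 4*16) = (-326)² + (17 - 64) = 106276 - 47 = 106229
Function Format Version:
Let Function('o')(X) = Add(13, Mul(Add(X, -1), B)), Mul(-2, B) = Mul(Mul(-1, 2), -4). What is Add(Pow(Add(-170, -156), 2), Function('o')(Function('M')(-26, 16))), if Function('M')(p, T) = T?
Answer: 106229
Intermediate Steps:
B = -4 (B = Mul(Rational(-1, 2), Mul(Mul(-1, 2), -4)) = Mul(Rational(-1, 2), Mul(-2, -4)) = Mul(Rational(-1, 2), 8) = -4)
Function('o')(X) = Add(17, Mul(-4, X)) (Function('o')(X) = Add(13, Mul(Add(X, -1), -4)) = Add(13, Mul(Add(-1, X), -4)) = Add(13, Add(4, Mul(-4, X))) = Add(17, Mul(-4, X)))
Add(Pow(Add(-170, -156), 2), Function('o')(Function('M')(-26, 16))) = Add(Pow(Add(-170, -156), 2), Add(17, Mul(-4, 16))) = Add(Pow(-326, 2), Add(17, -64)) = Add(106276, -47) = 106229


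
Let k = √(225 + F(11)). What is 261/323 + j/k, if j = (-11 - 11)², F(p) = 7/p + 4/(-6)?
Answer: 261/323 + 121*√957/116 ≈ 33.077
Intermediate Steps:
F(p) = -⅔ + 7/p (F(p) = 7/p + 4*(-⅙) = 7/p - ⅔ = -⅔ + 7/p)
k = 16*√957/33 (k = √(225 + (-⅔ + 7/11)) = √(225 - 1/33) = √(7424/33) = 16*√957/33 ≈ 14.999)
j = 484 (j = (-22)² = 484)
261/323 + j/k = 261/323 + 484/((16*√957/33)) = 261*(1/323) + 484*(√957/464) = 261/323 + 121*√957/116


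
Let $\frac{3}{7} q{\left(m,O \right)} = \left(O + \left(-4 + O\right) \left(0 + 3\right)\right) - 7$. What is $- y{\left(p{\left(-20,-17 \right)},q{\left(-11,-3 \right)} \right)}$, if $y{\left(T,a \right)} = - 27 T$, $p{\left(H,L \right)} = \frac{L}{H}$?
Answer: $\frac{459}{20} \approx 22.95$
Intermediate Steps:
$q{\left(m,O \right)} = - \frac{133}{3} + \frac{28 O}{3}$ ($q{\left(m,O \right)} = \frac{7 \left(\left(O + \left(-4 + O\right) \left(0 + 3\right)\right) - 7\right)}{3} = \frac{7 \left(\left(O + \left(-4 + O\right) 3\right) - 7\right)}{3} = \frac{7 \left(\left(O + \left(-12 + 3 O\right)\right) - 7\right)}{3} = \frac{7 \left(\left(-12 + 4 O\right) - 7\right)}{3} = \frac{7 \left(-19 + 4 O\right)}{3} = - \frac{133}{3} + \frac{28 O}{3}$)
$- y{\left(p{\left(-20,-17 \right)},q{\left(-11,-3 \right)} \right)} = - \left(-27\right) \left(- \frac{17}{-20}\right) = - \left(-27\right) \left(\left(-17\right) \left(- \frac{1}{20}\right)\right) = - \frac{\left(-27\right) 17}{20} = \left(-1\right) \left(- \frac{459}{20}\right) = \frac{459}{20}$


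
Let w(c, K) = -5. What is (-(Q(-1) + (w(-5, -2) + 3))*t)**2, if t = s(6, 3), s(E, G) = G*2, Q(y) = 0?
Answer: 144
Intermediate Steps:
s(E, G) = 2*G
t = 6 (t = 2*3 = 6)
(-(Q(-1) + (w(-5, -2) + 3))*t)**2 = (-(0 + (-5 + 3))*6)**2 = (-(0 - 2)*6)**2 = (-(-2)*6)**2 = (-1*(-12))**2 = 12**2 = 144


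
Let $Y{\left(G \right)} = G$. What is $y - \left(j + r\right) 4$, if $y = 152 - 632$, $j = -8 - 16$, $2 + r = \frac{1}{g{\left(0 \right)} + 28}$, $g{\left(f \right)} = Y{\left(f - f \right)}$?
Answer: $- \frac{2633}{7} \approx -376.14$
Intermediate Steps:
$g{\left(f \right)} = 0$ ($g{\left(f \right)} = f - f = 0$)
$r = - \frac{55}{28}$ ($r = -2 + \frac{1}{0 + 28} = -2 + \frac{1}{28} = - \frac{55}{28} \approx -1.9643$)
$j = -24$
$y = -480$ ($y = 152 - 632 = -480$)
$y - \left(j + r\right) 4 = -480 - \left(-24 - \frac{55}{28}\right) 4 = -480 - \left(- \frac{727}{28}\right) 4 = -480 - - \frac{727}{7} = -480 + \frac{727}{7} = - \frac{2633}{7}$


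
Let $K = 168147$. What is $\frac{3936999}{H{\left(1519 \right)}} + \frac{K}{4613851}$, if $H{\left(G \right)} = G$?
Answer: $\frac{1068528364026}{412261157} \approx 2591.9$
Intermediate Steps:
$\frac{3936999}{H{\left(1519 \right)}} + \frac{K}{4613851} = \frac{3936999}{1519} + \frac{168147}{4613851} = 3936999 \cdot \frac{1}{1519} + 168147 \cdot \frac{1}{4613851} = \frac{3936999}{1519} + \frac{9891}{271403} = \frac{1068528364026}{412261157}$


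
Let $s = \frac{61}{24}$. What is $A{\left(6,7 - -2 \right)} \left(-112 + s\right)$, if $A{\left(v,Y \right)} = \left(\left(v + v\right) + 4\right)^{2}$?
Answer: $- \frac{84064}{3} \approx -28021.0$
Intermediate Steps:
$s = \frac{61}{24}$ ($s = 61 \cdot \frac{1}{24} = \frac{61}{24} \approx 2.5417$)
$A{\left(v,Y \right)} = \left(4 + 2 v\right)^{2}$ ($A{\left(v,Y \right)} = \left(2 v + 4\right)^{2} = \left(4 + 2 v\right)^{2}$)
$A{\left(6,7 - -2 \right)} \left(-112 + s\right) = 4 \left(2 + 6\right)^{2} \left(-112 + \frac{61}{24}\right) = 4 \cdot 8^{2} \left(- \frac{2627}{24}\right) = 4 \cdot 64 \left(- \frac{2627}{24}\right) = 256 \left(- \frac{2627}{24}\right) = - \frac{84064}{3}$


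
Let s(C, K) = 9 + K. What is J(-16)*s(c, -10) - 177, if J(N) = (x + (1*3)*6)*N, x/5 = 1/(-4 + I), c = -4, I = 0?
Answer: 91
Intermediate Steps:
x = -5/4 (x = 5/(-4 + 0) = 5/(-4) = 5*(-1/4) = -5/4 ≈ -1.2500)
J(N) = 67*N/4 (J(N) = (-5/4 + (1*3)*6)*N = (-5/4 + 3*6)*N = (-5/4 + 18)*N = 67*N/4)
J(-16)*s(c, -10) - 177 = ((67/4)*(-16))*(9 - 10) - 177 = -268*(-1) - 177 = 268 - 177 = 91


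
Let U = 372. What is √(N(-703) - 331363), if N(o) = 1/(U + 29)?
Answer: I*√53283501362/401 ≈ 575.64*I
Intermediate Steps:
N(o) = 1/401 (N(o) = 1/(372 + 29) = 1/401)
√(N(-703) - 331363) = √(1/401 - 331363) = √(-132876562/401) = I*√53283501362/401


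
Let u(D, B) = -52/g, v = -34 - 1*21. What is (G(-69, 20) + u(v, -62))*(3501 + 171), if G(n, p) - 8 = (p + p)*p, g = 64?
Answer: 5927985/2 ≈ 2.9640e+6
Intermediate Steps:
v = -55 (v = -34 - 21 = -55)
G(n, p) = 8 + 2*p**2 (G(n, p) = 8 + (p + p)*p = 8 + (2*p)*p = 8 + 2*p**2)
u(D, B) = -13/16 (u(D, B) = -52/64 = -52*1/64 = -13/16)
(G(-69, 20) + u(v, -62))*(3501 + 171) = ((8 + 2*20**2) - 13/16)*(3501 + 171) = ((8 + 2*400) - 13/16)*3672 = ((8 + 800) - 13/16)*3672 = (808 - 13/16)*3672 = (12915/16)*3672 = 5927985/2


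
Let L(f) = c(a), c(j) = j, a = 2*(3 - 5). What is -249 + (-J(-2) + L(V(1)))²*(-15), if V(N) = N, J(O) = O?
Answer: -309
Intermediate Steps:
a = -4 (a = 2*(-2) = -4)
L(f) = -4
-249 + (-J(-2) + L(V(1)))²*(-15) = -249 + (-1*(-2) - 4)²*(-15) = -249 + (2 - 4)²*(-15) = -249 + (-2)²*(-15) = -249 + 4*(-15) = -249 - 60 = -309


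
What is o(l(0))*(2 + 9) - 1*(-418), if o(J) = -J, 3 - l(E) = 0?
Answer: 385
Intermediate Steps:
l(E) = 3 (l(E) = 3 - 1*0 = 3 + 0 = 3)
o(l(0))*(2 + 9) - 1*(-418) = (-1*3)*(2 + 9) - 1*(-418) = -3*11 + 418 = -33 + 418 = 385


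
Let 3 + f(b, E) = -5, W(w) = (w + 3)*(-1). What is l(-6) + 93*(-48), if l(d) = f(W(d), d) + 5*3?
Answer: -4457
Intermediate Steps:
W(w) = -3 - w (W(w) = (3 + w)*(-1) = -3 - w)
f(b, E) = -8 (f(b, E) = -3 - 5 = -8)
l(d) = 7 (l(d) = -8 + 5*3 = -8 + 15 = 7)
l(-6) + 93*(-48) = 7 + 93*(-48) = 7 - 4464 = -4457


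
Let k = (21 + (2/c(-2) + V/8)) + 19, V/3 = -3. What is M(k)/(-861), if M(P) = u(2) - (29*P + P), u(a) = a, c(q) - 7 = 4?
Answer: 51467/37884 ≈ 1.3585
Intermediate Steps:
V = -9 (V = 3*(-3) = -9)
c(q) = 11 (c(q) = 7 + 4 = 11)
k = 3437/88 (k = (21 + (2/11 - 9/8)) + 19 = (21 - 83/88) + 19 = 1765/88 + 19 = 3437/88 ≈ 39.057)
M(P) = 2 - 30*P (M(P) = 2 - (29*P + P) = 2 - 30*P)
M(k)/(-861) = (2 - 30*3437/88)/(-861) = (2 - 51555/44)*(-1/861) = -51467/44*(-1/861) = 51467/37884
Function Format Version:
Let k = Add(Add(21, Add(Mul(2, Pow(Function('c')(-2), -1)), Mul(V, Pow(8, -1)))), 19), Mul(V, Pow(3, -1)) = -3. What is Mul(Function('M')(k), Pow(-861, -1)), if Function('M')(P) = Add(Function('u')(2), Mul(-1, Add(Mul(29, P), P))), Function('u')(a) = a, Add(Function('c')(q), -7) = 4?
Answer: Rational(51467, 37884) ≈ 1.3585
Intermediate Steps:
V = -9 (V = Mul(3, -3) = -9)
Function('c')(q) = 11 (Function('c')(q) = Add(7, 4) = 11)
k = Rational(3437, 88) (k = Add(Add(21, Add(Mul(2, Pow(11, -1)), Mul(-9, Pow(8, -1)))), 19) = Add(Add(21, Add(Mul(2, Rational(1, 11)), Mul(-9, Rational(1, 8)))), 19) = Add(Add(21, Add(Rational(2, 11), Rational(-9, 8))), 19) = Add(Add(21, Rational(-83, 88)), 19) = Add(Rational(1765, 88), 19) = Rational(3437, 88) ≈ 39.057)
Function('M')(P) = Add(2, Mul(-30, P)) (Function('M')(P) = Add(2, Mul(-1, Add(Mul(29, P), P))) = Add(2, Mul(-1, Mul(30, P))) = Add(2, Mul(-30, P)))
Mul(Function('M')(k), Pow(-861, -1)) = Mul(Add(2, Mul(-30, Rational(3437, 88))), Pow(-861, -1)) = Mul(Add(2, Rational(-51555, 44)), Rational(-1, 861)) = Mul(Rational(-51467, 44), Rational(-1, 861)) = Rational(51467, 37884)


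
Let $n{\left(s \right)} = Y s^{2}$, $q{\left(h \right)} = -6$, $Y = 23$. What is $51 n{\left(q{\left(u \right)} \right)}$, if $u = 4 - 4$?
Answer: $42228$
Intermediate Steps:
$u = 0$ ($u = 4 - 4 = 0$)
$n{\left(s \right)} = 23 s^{2}$
$51 n{\left(q{\left(u \right)} \right)} = 51 \cdot 23 \left(-6\right)^{2} = 51 \cdot 23 \cdot 36 = 51 \cdot 828 = 42228$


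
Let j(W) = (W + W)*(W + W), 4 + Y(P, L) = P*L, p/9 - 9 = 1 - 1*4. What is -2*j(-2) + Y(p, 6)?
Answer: 288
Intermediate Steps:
p = 54 (p = 81 + 9*(1 - 1*4) = 81 + 9*(1 - 4) = 81 + 9*(-3) = 81 - 27 = 54)
Y(P, L) = -4 + L*P (Y(P, L) = -4 + P*L = -4 + L*P)
j(W) = 4*W² (j(W) = (2*W)*(2*W) = 4*W²)
-2*j(-2) + Y(p, 6) = -8*(-2)² + (-4 + 6*54) = -8*4 + (-4 + 324) = -2*16 + 320 = -32 + 320 = 288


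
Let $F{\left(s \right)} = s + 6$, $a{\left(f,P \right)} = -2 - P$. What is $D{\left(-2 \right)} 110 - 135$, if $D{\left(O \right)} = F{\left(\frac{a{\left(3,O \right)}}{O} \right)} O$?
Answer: $-1455$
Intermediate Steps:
$F{\left(s \right)} = 6 + s$
$D{\left(O \right)} = O \left(6 + \frac{-2 - O}{O}\right)$ ($D{\left(O \right)} = \left(6 + \frac{-2 - O}{O}\right) O = O \left(6 + \frac{-2 - O}{O}\right)$)
$D{\left(-2 \right)} 110 - 135 = \left(-2 + 5 \left(-2\right)\right) 110 - 135 = \left(-2 - 10\right) 110 - 135 = \left(-12\right) 110 - 135 = -1320 - 135 = -1455$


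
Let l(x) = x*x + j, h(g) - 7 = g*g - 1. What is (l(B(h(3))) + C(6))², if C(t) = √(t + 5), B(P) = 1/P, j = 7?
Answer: 3040651/50625 + 3152*√11/225 ≈ 106.52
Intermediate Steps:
h(g) = 6 + g² (h(g) = 7 + (g*g - 1) = 7 + (g² - 1) = 7 + (-1 + g²) = 6 + g²)
B(P) = 1/P
l(x) = 7 + x² (l(x) = x*x + 7 = x² + 7 = 7 + x²)
C(t) = √(5 + t)
(l(B(h(3))) + C(6))² = ((7 + (1/(6 + 3²))²) + √(5 + 6))² = ((7 + (1/(6 + 9))²) + √11)² = ((7 + (1/15)²) + √11)² = ((7 + 1/225) + √11)² = (1576/225 + √11)²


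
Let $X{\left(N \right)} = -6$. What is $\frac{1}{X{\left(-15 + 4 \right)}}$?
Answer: $- \frac{1}{6} \approx -0.16667$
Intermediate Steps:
$\frac{1}{X{\left(-15 + 4 \right)}} = \frac{1}{-6} = - \frac{1}{6}$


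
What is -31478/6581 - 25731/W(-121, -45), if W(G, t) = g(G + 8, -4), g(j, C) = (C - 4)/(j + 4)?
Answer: -18457844323/52648 ≈ -3.5059e+5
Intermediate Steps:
g(j, C) = (-4 + C)/(4 + j)
W(G, t) = -8/(12 + G) (W(G, t) = (-4 - 4)/(4 + (G + 8)) = -8/(4 + (8 + G)) = -8/(12 + G))
-31478/6581 - 25731/W(-121, -45) = -31478/6581 - 25731/((-8/(12 - 121))) = -31478*1/6581 - 25731/((-8/(-109))) = -31478/6581 - 25731/((-8*(-1/109))) = -31478/6581 - 25731/8/109 = -31478/6581 - 25731*109/8 = -31478/6581 - 2804679/8 = -18457844323/52648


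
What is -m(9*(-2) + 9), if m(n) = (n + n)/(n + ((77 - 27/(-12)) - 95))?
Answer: -8/11 ≈ -0.72727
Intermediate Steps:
m(n) = 2*n/(-63/4 + n) (m(n) = (2*n)/(n + ((77 - 27*(-1/12)) - 95)) = (2*n)/(n + ((77 + 9/4) - 95)) = (2*n)/(n + (317/4 - 95)) = (2*n)/(n - 63/4) = (2*n)/(-63/4 + n) = 2*n/(-63/4 + n))
-m(9*(-2) + 9) = -8*(9*(-2) + 9)/(-63 + 4*(9*(-2) + 9)) = -8*(-18 + 9)/(-63 + 4*(-18 + 9)) = -8*(-9)/(-63 + 4*(-9)) = -8*(-9)/(-63 - 36) = -8*(-9)/(-99) = -8*(-9)*(-1)/99 = -1*8/11 = -8/11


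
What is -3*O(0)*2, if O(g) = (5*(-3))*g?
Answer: 0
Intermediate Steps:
O(g) = -15*g
-3*O(0)*2 = -(-45)*0*2 = -3*0*2 = 0*2 = 0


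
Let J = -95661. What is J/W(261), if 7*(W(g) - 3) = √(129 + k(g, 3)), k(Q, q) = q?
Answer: -4687389/103 + 446418*√33/103 ≈ -20611.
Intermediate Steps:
W(g) = 3 + 2*√33/7 (W(g) = 3 + √(129 + 3)/7 = 3 + √132/7 = 3 + (2*√33)/7 = 3 + 2*√33/7)
J/W(261) = -95661/(3 + 2*√33/7)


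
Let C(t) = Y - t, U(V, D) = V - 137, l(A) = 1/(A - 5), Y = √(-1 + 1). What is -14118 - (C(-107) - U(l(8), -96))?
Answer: -43085/3 ≈ -14362.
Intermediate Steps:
Y = 0 (Y = √0 = 0)
l(A) = 1/(-5 + A)
U(V, D) = -137 + V
C(t) = -t (C(t) = 0 - t = -t)
-14118 - (C(-107) - U(l(8), -96)) = -14118 - (-1*(-107) - (-137 + 1/(-5 + 8))) = -14118 - (107 - (-137 + 1/3)) = -14118 - (107 - (-137 + ⅓)) = -14118 - (107 - 1*(-410/3)) = -14118 - (107 + 410/3) = -14118 - 1*731/3 = -14118 - 731/3 = -43085/3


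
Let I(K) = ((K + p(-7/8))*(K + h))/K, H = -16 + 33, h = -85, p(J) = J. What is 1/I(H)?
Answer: -2/129 ≈ -0.015504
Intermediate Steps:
H = 17
I(K) = (-85 + K)*(-7/8 + K)/K (I(K) = ((K - 7/8)*(K - 85))/K = ((K - 7*⅛)*(-85 + K))/K = ((K - 7/8)*(-85 + K))/K = ((-7/8 + K)*(-85 + K))/K = ((-85 + K)*(-7/8 + K))/K = (-85 + K)*(-7/8 + K)/K)
1/I(H) = 1/(-687/8 + 17 + (595/8)/17) = 1/(-687/8 + 17 + (595/8)*(1/17)) = 1/(-687/8 + 17 + 35/8) = 1/(-129/2) = -2/129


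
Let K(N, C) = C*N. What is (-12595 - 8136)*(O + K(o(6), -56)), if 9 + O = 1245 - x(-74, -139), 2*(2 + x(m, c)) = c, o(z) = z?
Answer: -40280333/2 ≈ -2.0140e+7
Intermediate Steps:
x(m, c) = -2 + c/2
O = 2615/2 (O = -9 + (1245 - (-2 + (½)*(-139))) = -9 + (1245 - (-2 - 139/2)) = -9 + (1245 - 1*(-143/2)) = -9 + (1245 + 143/2) = -9 + 2633/2 = 2615/2 ≈ 1307.5)
(-12595 - 8136)*(O + K(o(6), -56)) = (-12595 - 8136)*(2615/2 - 56*6) = -20731*(2615/2 - 336) = -20731*1943/2 = -40280333/2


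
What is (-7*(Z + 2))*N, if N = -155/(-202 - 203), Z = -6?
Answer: 868/81 ≈ 10.716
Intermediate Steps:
N = 31/81 (N = -155/(-405) = -155*(-1/405) = 31/81 ≈ 0.38272)
(-7*(Z + 2))*N = -7*(-6 + 2)*(31/81) = -7*(-4)*(31/81) = 28*(31/81) = 868/81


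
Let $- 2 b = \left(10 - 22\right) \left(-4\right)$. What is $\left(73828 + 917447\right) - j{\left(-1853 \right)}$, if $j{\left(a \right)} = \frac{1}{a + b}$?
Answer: $\frac{1860623176}{1877} \approx 9.9128 \cdot 10^{5}$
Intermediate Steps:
$b = -24$ ($b = - \frac{\left(10 - 22\right) \left(-4\right)}{2} = - \frac{\left(-12\right) \left(-4\right)}{2} = \left(- \frac{1}{2}\right) 48 = -24$)
$j{\left(a \right)} = \frac{1}{-24 + a}$ ($j{\left(a \right)} = \frac{1}{a - 24} = \frac{1}{-24 + a}$)
$\left(73828 + 917447\right) - j{\left(-1853 \right)} = \left(73828 + 917447\right) - \frac{1}{-24 - 1853} = 991275 - \frac{1}{-1877} = 991275 - - \frac{1}{1877} = 991275 + \frac{1}{1877} = \frac{1860623176}{1877}$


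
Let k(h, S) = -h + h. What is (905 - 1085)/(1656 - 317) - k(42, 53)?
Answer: -180/1339 ≈ -0.13443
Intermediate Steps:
k(h, S) = 0
(905 - 1085)/(1656 - 317) - k(42, 53) = (905 - 1085)/(1656 - 317) - 1*0 = -180/1339 + 0 = -180/1339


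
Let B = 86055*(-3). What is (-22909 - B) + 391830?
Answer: 627086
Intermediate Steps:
B = -258165
(-22909 - B) + 391830 = (-22909 - 1*(-258165)) + 391830 = (-22909 + 258165) + 391830 = 235256 + 391830 = 627086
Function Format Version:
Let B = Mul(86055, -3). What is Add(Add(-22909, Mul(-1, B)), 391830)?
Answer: 627086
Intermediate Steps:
B = -258165
Add(Add(-22909, Mul(-1, B)), 391830) = Add(Add(-22909, Mul(-1, -258165)), 391830) = Add(Add(-22909, 258165), 391830) = Add(235256, 391830) = 627086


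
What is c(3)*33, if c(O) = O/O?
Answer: 33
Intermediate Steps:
c(O) = 1
c(3)*33 = 1*33 = 33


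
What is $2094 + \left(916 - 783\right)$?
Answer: $2227$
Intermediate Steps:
$2094 + \left(916 - 783\right) = 2094 + 133 = 2227$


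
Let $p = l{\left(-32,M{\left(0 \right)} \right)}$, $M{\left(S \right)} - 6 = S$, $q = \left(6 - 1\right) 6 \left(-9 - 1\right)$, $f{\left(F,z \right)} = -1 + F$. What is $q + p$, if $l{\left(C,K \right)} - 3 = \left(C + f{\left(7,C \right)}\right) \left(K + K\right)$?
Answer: $-609$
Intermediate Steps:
$q = -300$ ($q = 5 \cdot 6 \left(-10\right) = 30 \left(-10\right) = -300$)
$M{\left(S \right)} = 6 + S$
$l{\left(C,K \right)} = 3 + 2 K \left(6 + C\right)$ ($l{\left(C,K \right)} = 3 + \left(C + \left(-1 + 7\right)\right) \left(K + K\right) = 3 + \left(C + 6\right) 2 K = 3 + \left(6 + C\right) 2 K = 3 + 2 K \left(6 + C\right)$)
$p = -309$ ($p = 3 + 12 \left(6 + 0\right) + 2 \left(-32\right) \left(6 + 0\right) = 3 + 12 \cdot 6 + 2 \left(-32\right) 6 = 3 + 72 - 384 = -309$)
$q + p = -300 - 309 = -609$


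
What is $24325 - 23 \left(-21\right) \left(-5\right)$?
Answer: $21910$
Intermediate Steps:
$24325 - 23 \left(-21\right) \left(-5\right) = 24325 - \left(-483\right) \left(-5\right) = 24325 - 2415 = 21910$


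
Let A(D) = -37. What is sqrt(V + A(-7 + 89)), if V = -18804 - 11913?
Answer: I*sqrt(30754) ≈ 175.37*I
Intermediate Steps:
V = -30717
sqrt(V + A(-7 + 89)) = sqrt(-30717 - 37) = sqrt(-30754) = I*sqrt(30754)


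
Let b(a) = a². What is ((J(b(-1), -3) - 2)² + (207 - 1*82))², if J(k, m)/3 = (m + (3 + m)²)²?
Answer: 562500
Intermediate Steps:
J(k, m) = 3*(m + (3 + m)²)²
((J(b(-1), -3) - 2)² + (207 - 1*82))² = ((3*(-3 + (3 - 3)²)² - 2)² + (207 - 1*82))² = ((3*(-3 + 0²)² - 2)² + (207 - 82))² = ((3*(-3 + 0)² - 2)² + 125)² = ((3*(-3)² - 2)² + 125)² = ((3*9 - 2)² + 125)² = ((27 - 2)² + 125)² = (25² + 125)² = (625 + 125)² = 750² = 562500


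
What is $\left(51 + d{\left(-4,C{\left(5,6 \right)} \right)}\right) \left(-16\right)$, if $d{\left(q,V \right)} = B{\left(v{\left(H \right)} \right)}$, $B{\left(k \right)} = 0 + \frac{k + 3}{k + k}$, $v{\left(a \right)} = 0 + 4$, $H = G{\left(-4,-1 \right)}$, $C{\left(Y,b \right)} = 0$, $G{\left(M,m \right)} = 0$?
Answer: $-830$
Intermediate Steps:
$H = 0$
$v{\left(a \right)} = 4$
$B{\left(k \right)} = \frac{3 + k}{2 k}$ ($B{\left(k \right)} = 0 + \frac{3 + k}{2 k} = \frac{3 + k}{2 k}$)
$d{\left(q,V \right)} = \frac{7}{8}$ ($d{\left(q,V \right)} = \frac{3 + 4}{2 \cdot 4} = \frac{1}{2} \cdot \frac{1}{4} \cdot 7 = \frac{7}{8}$)
$\left(51 + d{\left(-4,C{\left(5,6 \right)} \right)}\right) \left(-16\right) = \left(51 + \frac{7}{8}\right) \left(-16\right) = \frac{415}{8} \left(-16\right) = -830$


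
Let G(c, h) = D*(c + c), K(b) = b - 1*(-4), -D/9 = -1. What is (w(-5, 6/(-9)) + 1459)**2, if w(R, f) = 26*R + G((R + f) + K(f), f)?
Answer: 1656369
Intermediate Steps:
D = 9 (D = -9*(-1) = 9)
K(b) = 4 + b (K(b) = b + 4 = 4 + b)
G(c, h) = 18*c (G(c, h) = 9*(c + c) = 9*(2*c) = 18*c)
w(R, f) = 72 + 36*f + 44*R (w(R, f) = 26*R + 18*((R + f) + (4 + f)) = 26*R + 18*(4 + R + 2*f) = 26*R + (72 + 18*R + 36*f) = 72 + 36*f + 44*R)
(w(-5, 6/(-9)) + 1459)**2 = ((72 + 36*(6/(-9)) + 44*(-5)) + 1459)**2 = ((72 + 36*(6*(-1/9)) - 220) + 1459)**2 = ((72 + 36*(-2/3) - 220) + 1459)**2 = ((72 - 24 - 220) + 1459)**2 = (-172 + 1459)**2 = 1287**2 = 1656369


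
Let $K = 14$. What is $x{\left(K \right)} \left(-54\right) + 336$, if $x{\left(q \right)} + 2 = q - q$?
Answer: $444$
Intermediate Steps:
$x{\left(q \right)} = -2$ ($x{\left(q \right)} = -2 + \left(q - q\right) = -2 + 0 = -2$)
$x{\left(K \right)} \left(-54\right) + 336 = \left(-2\right) \left(-54\right) + 336 = 108 + 336 = 444$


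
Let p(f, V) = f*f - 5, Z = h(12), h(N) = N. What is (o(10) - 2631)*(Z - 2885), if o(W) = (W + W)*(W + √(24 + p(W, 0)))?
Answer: 6984263 - 57460*√119 ≈ 6.3574e+6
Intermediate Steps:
Z = 12
p(f, V) = -5 + f² (p(f, V) = f² - 5 = -5 + f²)
o(W) = 2*W*(W + √(19 + W²)) (o(W) = (W + W)*(W + √(24 + (-5 + W²))) = (2*W)*(W + √(19 + W²)) = 2*W*(W + √(19 + W²)))
(o(10) - 2631)*(Z - 2885) = (2*10*(10 + √(19 + 10²)) - 2631)*(12 - 2885) = (2*10*(10 + √(19 + 100)) - 2631)*(-2873) = (2*10*(10 + √119) - 2631)*(-2873) = ((200 + 20*√119) - 2631)*(-2873) = (-2431 + 20*√119)*(-2873) = 6984263 - 57460*√119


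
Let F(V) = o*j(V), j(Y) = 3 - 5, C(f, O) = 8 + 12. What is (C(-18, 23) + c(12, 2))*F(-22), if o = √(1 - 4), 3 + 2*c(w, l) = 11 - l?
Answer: -46*I*√3 ≈ -79.674*I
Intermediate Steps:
C(f, O) = 20
c(w, l) = 4 - l/2 (c(w, l) = -3/2 + (11 - l)/2 = -3/2 + (11/2 - l/2) = 4 - l/2)
j(Y) = -2
o = I*√3 (o = √(-3) = I*√3 ≈ 1.732*I)
F(V) = -2*I*√3 (F(V) = (I*√3)*(-2) = -2*I*√3)
(C(-18, 23) + c(12, 2))*F(-22) = (20 + (4 - ½*2))*(-2*I*√3) = (20 + (4 - 1))*(-2*I*√3) = (20 + 3)*(-2*I*√3) = 23*(-2*I*√3) = -46*I*√3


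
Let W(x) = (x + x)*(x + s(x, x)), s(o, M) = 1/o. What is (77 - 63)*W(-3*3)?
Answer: 2296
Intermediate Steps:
W(x) = 2*x*(x + 1/x) (W(x) = (x + x)*(x + 1/x) = (2*x)*(x + 1/x) = 2*x*(x + 1/x))
(77 - 63)*W(-3*3) = (77 - 63)*(2 + 2*(-3*3)²) = 14*(2 + 2*(-9)²) = 14*(2 + 2*81) = 14*(2 + 162) = 14*164 = 2296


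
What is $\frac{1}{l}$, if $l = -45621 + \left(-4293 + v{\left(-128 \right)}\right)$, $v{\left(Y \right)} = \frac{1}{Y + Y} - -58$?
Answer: $- \frac{256}{12763137} \approx -2.0058 \cdot 10^{-5}$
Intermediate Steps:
$v{\left(Y \right)} = 58 + \frac{1}{2 Y}$ ($v{\left(Y \right)} = \frac{1}{2 Y} + 58 = 58 + \frac{1}{2 Y}$)
$l = - \frac{12763137}{256}$ ($l = -45621 - \left(4235 + \frac{1}{256}\right) = -45621 + \left(-4293 + \left(58 + \frac{1}{2} \left(- \frac{1}{128}\right)\right)\right) = -45621 + \left(-4293 + \left(58 - \frac{1}{256}\right)\right) = -45621 + \left(-4293 + \frac{14847}{256}\right) = -45621 - \frac{1084161}{256} = - \frac{12763137}{256} \approx -49856.0$)
$\frac{1}{l} = \frac{1}{- \frac{12763137}{256}} = - \frac{256}{12763137}$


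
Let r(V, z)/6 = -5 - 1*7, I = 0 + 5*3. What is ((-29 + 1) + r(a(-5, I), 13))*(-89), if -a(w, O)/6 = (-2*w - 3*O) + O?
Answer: 8900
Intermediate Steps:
I = 15 (I = 0 + 15 = 15)
a(w, O) = 12*O + 12*w (a(w, O) = -6*((-2*w - 3*O) + O) = -6*((-3*O - 2*w) + O) = -6*(-2*O - 2*w) = 12*O + 12*w)
r(V, z) = -72 (r(V, z) = 6*(-5 - 1*7) = 6*(-5 - 7) = 6*(-12) = -72)
((-29 + 1) + r(a(-5, I), 13))*(-89) = ((-29 + 1) - 72)*(-89) = (-28 - 72)*(-89) = -100*(-89) = 8900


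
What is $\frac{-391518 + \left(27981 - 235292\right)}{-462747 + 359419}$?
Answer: $\frac{598829}{103328} \approx 5.7954$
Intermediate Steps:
$\frac{-391518 + \left(27981 - 235292\right)}{-462747 + 359419} = \frac{-391518 + \left(27981 - 235292\right)}{-103328} = \left(-391518 - 207311\right) \left(- \frac{1}{103328}\right) = \left(-598829\right) \left(- \frac{1}{103328}\right) = \frac{598829}{103328}$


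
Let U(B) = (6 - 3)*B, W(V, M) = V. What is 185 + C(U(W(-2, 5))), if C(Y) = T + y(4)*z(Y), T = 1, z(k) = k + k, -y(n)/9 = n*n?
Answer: 1914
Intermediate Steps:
y(n) = -9*n**2 (y(n) = -9*n*n = -9*n**2)
z(k) = 2*k
U(B) = 3*B
C(Y) = 1 - 288*Y (C(Y) = 1 + (-9*4**2)*(2*Y) = 1 + (-9*16)*(2*Y) = 1 - 288*Y)
185 + C(U(W(-2, 5))) = 185 + (1 - 864*(-2)) = 185 + (1 - 288*(-6)) = 185 + (1 + 1728) = 185 + 1729 = 1914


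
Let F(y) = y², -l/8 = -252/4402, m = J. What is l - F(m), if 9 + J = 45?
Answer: -2851488/2201 ≈ -1295.5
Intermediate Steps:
J = 36 (J = -9 + 45 = 36)
m = 36
l = 1008/2201 (l = -(-2016)/4402 = -8*(-126/2201) = 1008/2201 ≈ 0.45797)
l - F(m) = 1008/2201 - 1*36² = 1008/2201 - 1*1296 = 1008/2201 - 1296 = -2851488/2201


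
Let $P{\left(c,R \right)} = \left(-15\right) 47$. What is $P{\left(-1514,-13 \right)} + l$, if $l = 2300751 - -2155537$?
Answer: $4455583$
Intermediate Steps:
$l = 4456288$ ($l = 2300751 + 2155537 = 4456288$)
$P{\left(c,R \right)} = -705$
$P{\left(-1514,-13 \right)} + l = -705 + 4456288 = 4455583$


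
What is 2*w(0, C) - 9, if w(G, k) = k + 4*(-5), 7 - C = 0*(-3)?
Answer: -35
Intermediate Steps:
C = 7 (C = 7 - 0*(-3) = 7 - 1*0 = 7 + 0 = 7)
w(G, k) = -20 + k (w(G, k) = k - 20 = -20 + k)
2*w(0, C) - 9 = 2*(-20 + 7) - 9 = 2*(-13) - 9 = -26 - 9 = -35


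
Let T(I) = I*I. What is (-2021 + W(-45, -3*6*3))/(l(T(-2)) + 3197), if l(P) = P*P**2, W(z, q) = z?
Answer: -2066/3261 ≈ -0.63355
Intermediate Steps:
T(I) = I**2
l(P) = P**3
(-2021 + W(-45, -3*6*3))/(l(T(-2)) + 3197) = (-2021 - 45)/(((-2)**2)**3 + 3197) = -2066/(4**3 + 3197) = -2066/(64 + 3197) = -2066/3261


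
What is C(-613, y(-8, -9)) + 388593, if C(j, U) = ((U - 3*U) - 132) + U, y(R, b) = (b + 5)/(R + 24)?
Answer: 1553845/4 ≈ 3.8846e+5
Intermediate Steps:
y(R, b) = (5 + b)/(24 + R)
C(j, U) = -132 - U (C(j, U) = (-2*U - 132) + U = (-132 - 2*U) + U = -132 - U)
C(-613, y(-8, -9)) + 388593 = (-132 - (5 - 9)/(24 - 8)) + 388593 = (-132 - (-4)/16) + 388593 = (-132 - 1*(-¼)) + 388593 = (-132 + ¼) + 388593 = -527/4 + 388593 = 1553845/4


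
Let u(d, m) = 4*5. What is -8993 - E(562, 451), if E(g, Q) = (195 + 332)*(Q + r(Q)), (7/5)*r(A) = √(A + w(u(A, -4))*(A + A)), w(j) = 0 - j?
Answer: -246670 - 2635*I*√17589/7 ≈ -2.4667e+5 - 49923.0*I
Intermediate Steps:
u(d, m) = 20
w(j) = -j
r(A) = 5*√39*√(-A)/7 (r(A) = 5*√(A + (-1*20)*(A + A))/7 = 5*√(A - 40*A)/7 = 5*√(-39*A)/7 = 5*(√39*√(-A))/7 = 5*√39*√(-A)/7)
E(g, Q) = 527*Q + 2635*√39*√(-Q)/7 (E(g, Q) = (195 + 332)*(Q + 5*√39*√(-Q)/7) = 527*(Q + 5*√39*√(-Q)/7) = 527*Q + 2635*√39*√(-Q)/7)
-8993 - E(562, 451) = -8993 - (527*451 + 2635*√39*√(-1*451)/7) = -8993 - (237677 + 2635*√39*√(-451)/7) = -8993 - (237677 + 2635*√39*(I*√451)/7) = -8993 - (237677 + 2635*I*√17589/7) = -8993 + (-237677 - 2635*I*√17589/7) = -246670 - 2635*I*√17589/7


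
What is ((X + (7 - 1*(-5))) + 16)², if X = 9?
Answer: 1369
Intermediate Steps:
((X + (7 - 1*(-5))) + 16)² = ((9 + (7 - 1*(-5))) + 16)² = ((9 + (7 + 5)) + 16)² = ((9 + 12) + 16)² = (21 + 16)² = 37² = 1369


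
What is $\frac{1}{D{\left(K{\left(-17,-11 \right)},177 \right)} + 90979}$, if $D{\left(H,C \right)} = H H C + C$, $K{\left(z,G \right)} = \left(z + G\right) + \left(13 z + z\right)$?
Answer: $\frac{1}{12614968} \approx 7.9271 \cdot 10^{-8}$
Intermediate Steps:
$K{\left(z,G \right)} = G + 15 z$ ($K{\left(z,G \right)} = \left(G + z\right) + 14 z = G + 15 z$)
$D{\left(H,C \right)} = C + C H^{2}$ ($D{\left(H,C \right)} = H^{2} C + C = C H^{2} + C = C + C H^{2}$)
$\frac{1}{D{\left(K{\left(-17,-11 \right)},177 \right)} + 90979} = \frac{1}{177 \left(1 + \left(-11 + 15 \left(-17\right)\right)^{2}\right) + 90979} = \frac{1}{177 \left(1 + \left(-11 - 255\right)^{2}\right) + 90979} = \frac{1}{177 \left(1 + \left(-266\right)^{2}\right) + 90979} = \frac{1}{177 \left(1 + 70756\right) + 90979} = \frac{1}{177 \cdot 70757 + 90979} = \frac{1}{12523989 + 90979} = \frac{1}{12614968}$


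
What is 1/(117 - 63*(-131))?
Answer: 1/8370 ≈ 0.00011947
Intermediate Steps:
1/(117 - 63*(-131)) = 1/(117 + 8253) = 1/8370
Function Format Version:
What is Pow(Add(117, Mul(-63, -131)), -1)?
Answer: Rational(1, 8370) ≈ 0.00011947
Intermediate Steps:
Pow(Add(117, Mul(-63, -131)), -1) = Pow(Add(117, 8253), -1) = Pow(8370, -1) = Rational(1, 8370)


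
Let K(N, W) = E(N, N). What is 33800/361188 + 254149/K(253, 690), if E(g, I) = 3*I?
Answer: 7651768601/22845141 ≈ 334.94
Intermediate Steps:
K(N, W) = 3*N
33800/361188 + 254149/K(253, 690) = 33800/361188 + 254149/((3*253)) = 33800*(1/361188) + 254149/759 = 8450/90297 + 254149*(1/759) = 8450/90297 + 254149/759 = 7651768601/22845141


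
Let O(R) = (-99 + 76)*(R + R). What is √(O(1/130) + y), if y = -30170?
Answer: 3*I*√14163305/65 ≈ 173.7*I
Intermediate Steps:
O(R) = -46*R
√(O(1/130) + y) = √(-46/130 - 30170) = √(-46*1/130 - 30170) = √(-23/65 - 30170) = √(-1961073/65) = 3*I*√14163305/65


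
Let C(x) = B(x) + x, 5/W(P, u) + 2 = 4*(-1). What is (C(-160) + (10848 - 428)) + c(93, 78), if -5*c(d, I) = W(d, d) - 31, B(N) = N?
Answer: 303191/30 ≈ 10106.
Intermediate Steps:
W(P, u) = -⅚ (W(P, u) = 5/(-2 + 4*(-1)) = 5/(-2 - 4) = 5/(-6) = 5*(-⅙) = -⅚)
C(x) = 2*x (C(x) = x + x = 2*x)
c(d, I) = 191/30 (c(d, I) = -(-⅚ - 31)/5 = -⅕*(-191/6) = 191/30)
(C(-160) + (10848 - 428)) + c(93, 78) = (2*(-160) + (10848 - 428)) + 191/30 = (-320 + 10420) + 191/30 = 10100 + 191/30 = 303191/30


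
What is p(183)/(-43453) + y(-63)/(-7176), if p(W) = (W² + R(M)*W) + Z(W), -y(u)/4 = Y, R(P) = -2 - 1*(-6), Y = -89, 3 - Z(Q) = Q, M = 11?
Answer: -64936871/77954682 ≈ -0.83301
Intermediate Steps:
Z(Q) = 3 - Q
R(P) = 4 (R(P) = -2 + 6 = 4)
y(u) = 356 (y(u) = -4*(-89) = 356)
p(W) = 3 + W² + 3*W (p(W) = (W² + 4*W) + (3 - W) = 3 + W² + 3*W)
p(183)/(-43453) + y(-63)/(-7176) = (3 + 183² + 3*183)/(-43453) + 356/(-7176) = (3 + 33489 + 549)*(-1/43453) + 356*(-1/7176) = 34041*(-1/43453) - 89/1794 = -34041/43453 - 89/1794 = -64936871/77954682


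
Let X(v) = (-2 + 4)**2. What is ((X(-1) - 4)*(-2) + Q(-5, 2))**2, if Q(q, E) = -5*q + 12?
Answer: 1369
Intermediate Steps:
X(v) = 4 (X(v) = 2**2 = 4)
Q(q, E) = 12 - 5*q
((X(-1) - 4)*(-2) + Q(-5, 2))**2 = ((4 - 4)*(-2) + (12 - 5*(-5)))**2 = (0*(-2) + (12 + 25))**2 = (0 + 37)**2 = 37**2 = 1369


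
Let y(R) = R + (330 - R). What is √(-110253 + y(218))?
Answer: I*√109923 ≈ 331.55*I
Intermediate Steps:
y(R) = 330
√(-110253 + y(218)) = √(-110253 + 330) = √(-109923) = I*√109923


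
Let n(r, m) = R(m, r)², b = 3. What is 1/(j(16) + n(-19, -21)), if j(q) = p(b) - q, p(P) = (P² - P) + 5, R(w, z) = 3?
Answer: ¼ ≈ 0.25000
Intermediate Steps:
n(r, m) = 9 (n(r, m) = 3² = 9)
p(P) = 5 + P² - P
j(q) = 11 - q (j(q) = (5 + 3² - 1*3) - q = (5 + 9 - 3) - q = 11 - q)
1/(j(16) + n(-19, -21)) = 1/((11 - 1*16) + 9) = 1/((11 - 16) + 9) = 1/(-5 + 9) = 1/4 = ¼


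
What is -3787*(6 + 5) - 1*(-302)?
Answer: -41355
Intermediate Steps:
-3787*(6 + 5) - 1*(-302) = -3787*11 + 302 = -41657 + 302 = -41355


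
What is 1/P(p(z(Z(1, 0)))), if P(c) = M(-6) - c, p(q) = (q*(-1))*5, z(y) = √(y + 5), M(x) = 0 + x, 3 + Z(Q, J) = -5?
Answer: -2/37 - 5*I*√3/111 ≈ -0.054054 - 0.07802*I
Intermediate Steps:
Z(Q, J) = -8 (Z(Q, J) = -3 - 5 = -8)
M(x) = x
z(y) = √(5 + y)
p(q) = -5*q (p(q) = -q*5 = -5*q)
P(c) = -6 - c
1/P(p(z(Z(1, 0)))) = 1/(-6 - (-5)*√(5 - 8)) = 1/(-6 - (-5)*√(-3)) = 1/(-6 - (-5)*I*√3) = 1/(-6 + 5*I*√3)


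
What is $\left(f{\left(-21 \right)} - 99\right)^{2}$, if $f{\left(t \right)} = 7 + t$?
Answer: $12769$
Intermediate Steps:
$\left(f{\left(-21 \right)} - 99\right)^{2} = \left(\left(7 - 21\right) - 99\right)^{2} = \left(-14 - 99\right)^{2} = \left(-113\right)^{2} = 12769$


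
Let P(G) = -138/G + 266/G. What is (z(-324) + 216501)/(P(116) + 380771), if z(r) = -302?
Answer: 6269771/11042391 ≈ 0.56779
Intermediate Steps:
P(G) = 128/G
(z(-324) + 216501)/(P(116) + 380771) = (-302 + 216501)/(128/116 + 380771) = 216199/(128*(1/116) + 380771) = 216199/(32/29 + 380771) = 216199/(11042391/29) = 216199*(29/11042391) = 6269771/11042391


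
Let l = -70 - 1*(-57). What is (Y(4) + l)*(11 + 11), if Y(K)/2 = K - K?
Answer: -286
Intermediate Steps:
l = -13 (l = -70 + 57 = -13)
Y(K) = 0 (Y(K) = 2*(K - K) = 2*0 = 0)
(Y(4) + l)*(11 + 11) = (0 - 13)*(11 + 11) = -13*22 = -286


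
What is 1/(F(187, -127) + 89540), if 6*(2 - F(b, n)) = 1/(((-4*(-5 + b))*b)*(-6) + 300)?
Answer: 4902696/438997205231 ≈ 1.1168e-5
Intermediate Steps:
F(b, n) = 2 - 1/(6*(300 - 6*b*(20 - 4*b))) (F(b, n) = 2 - 1/(6*(((-4*(-5 + b))*b)*(-6) + 300)) = 2 - 1/(6*(((20 - 4*b)*b)*(-6) + 300)) = 2 - 1/(6*((b*(20 - 4*b))*(-6) + 300)) = 2 - 1/(6*(-6*b*(20 - 4*b) + 300)) = 2 - 1/(6*(300 - 6*b*(20 - 4*b))))
1/(F(187, -127) + 89540) = 1/((3599 - 1440*187 + 288*187**2)/(72*(25 - 10*187 + 2*187**2)) + 89540) = 1/((3599 - 269280 + 288*34969)/(72*(25 - 1870 + 2*34969)) + 89540) = 1/((3599 - 269280 + 10071072)/(72*(25 - 1870 + 69938)) + 89540) = 1/((1/72)*9805391/68093 + 89540) = 1/((1/72)*(1/68093)*9805391 + 89540) = 1/(9805391/4902696 + 89540) = 1/(438997205231/4902696) = 4902696/438997205231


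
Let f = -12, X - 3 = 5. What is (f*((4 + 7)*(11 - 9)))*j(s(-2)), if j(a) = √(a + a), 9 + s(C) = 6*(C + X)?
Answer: -792*√6 ≈ -1940.0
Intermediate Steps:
X = 8 (X = 3 + 5 = 8)
s(C) = 39 + 6*C (s(C) = -9 + 6*(C + 8) = -9 + 6*(8 + C) = -9 + (48 + 6*C) = 39 + 6*C)
j(a) = √2*√a (j(a) = √(2*a) = √2*√a)
(f*((4 + 7)*(11 - 9)))*j(s(-2)) = (-12*(4 + 7)*(11 - 9))*(√2*√(39 + 6*(-2))) = (-132*2)*(√2*√(39 - 12)) = (-12*22)*(√2*√27) = -264*√2*3*√3 = -792*√6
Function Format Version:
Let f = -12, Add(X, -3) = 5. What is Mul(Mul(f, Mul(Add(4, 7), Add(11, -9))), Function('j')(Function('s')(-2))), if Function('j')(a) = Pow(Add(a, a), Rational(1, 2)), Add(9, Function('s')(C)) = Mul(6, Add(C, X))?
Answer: Mul(-792, Pow(6, Rational(1, 2))) ≈ -1940.0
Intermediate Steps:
X = 8 (X = Add(3, 5) = 8)
Function('s')(C) = Add(39, Mul(6, C)) (Function('s')(C) = Add(-9, Mul(6, Add(C, 8))) = Add(-9, Mul(6, Add(8, C))) = Add(-9, Add(48, Mul(6, C))) = Add(39, Mul(6, C)))
Function('j')(a) = Mul(Pow(2, Rational(1, 2)), Pow(a, Rational(1, 2))) (Function('j')(a) = Pow(Mul(2, a), Rational(1, 2)) = Mul(Pow(2, Rational(1, 2)), Pow(a, Rational(1, 2))))
Mul(Mul(f, Mul(Add(4, 7), Add(11, -9))), Function('j')(Function('s')(-2))) = Mul(Mul(-12, Mul(Add(4, 7), Add(11, -9))), Mul(Pow(2, Rational(1, 2)), Pow(Add(39, Mul(6, -2)), Rational(1, 2)))) = Mul(Mul(-12, Mul(11, 2)), Mul(Pow(2, Rational(1, 2)), Pow(Add(39, -12), Rational(1, 2)))) = Mul(Mul(-12, 22), Mul(Pow(2, Rational(1, 2)), Pow(27, Rational(1, 2)))) = Mul(-264, Mul(Pow(2, Rational(1, 2)), Mul(3, Pow(3, Rational(1, 2))))) = Mul(-264, Mul(3, Pow(6, Rational(1, 2)))) = Mul(-792, Pow(6, Rational(1, 2)))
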